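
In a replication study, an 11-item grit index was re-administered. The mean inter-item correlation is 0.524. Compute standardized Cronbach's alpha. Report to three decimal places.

standardized Cronbach's alpha = 0.924

Standardized α = k·r̄ / (1 + (k−1)·r̄) = 11 × 0.524 / (1 + 10 × 0.524)
  = 5.7640 / 6.2400 = 0.924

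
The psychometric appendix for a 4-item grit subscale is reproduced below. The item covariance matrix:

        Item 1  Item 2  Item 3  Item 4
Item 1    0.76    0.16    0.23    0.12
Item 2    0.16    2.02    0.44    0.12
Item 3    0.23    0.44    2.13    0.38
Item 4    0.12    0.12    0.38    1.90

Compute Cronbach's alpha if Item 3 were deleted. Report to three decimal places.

Remaining items: Item 1, Item 2, Item 4 (k = 3).
ΣVar(i) = 0.76 + 2.02 + 1.90 = 4.68
total variance = 4.68 + 2 × 0.40 = 5.48
α (item deleted) = (3/2)·(1 − 4.68/5.48) = 0.219

Cronbach's alpha = 0.219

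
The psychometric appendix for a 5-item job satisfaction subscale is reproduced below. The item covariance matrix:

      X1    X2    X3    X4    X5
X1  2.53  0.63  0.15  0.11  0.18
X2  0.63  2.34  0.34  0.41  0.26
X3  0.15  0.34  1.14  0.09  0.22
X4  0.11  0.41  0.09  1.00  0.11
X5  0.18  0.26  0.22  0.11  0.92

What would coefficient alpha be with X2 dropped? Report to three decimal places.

α = 0.314

Remaining items: X1, X3, X4, X5 (k = 4).
Σσ²ᵢ = 2.53 + 1.14 + 1.00 + 0.92 = 5.59
σ²_T = 5.59 + 2 × 0.86 = 7.31
α (item deleted) = (4/3)·(1 − 5.59/7.31) = 0.314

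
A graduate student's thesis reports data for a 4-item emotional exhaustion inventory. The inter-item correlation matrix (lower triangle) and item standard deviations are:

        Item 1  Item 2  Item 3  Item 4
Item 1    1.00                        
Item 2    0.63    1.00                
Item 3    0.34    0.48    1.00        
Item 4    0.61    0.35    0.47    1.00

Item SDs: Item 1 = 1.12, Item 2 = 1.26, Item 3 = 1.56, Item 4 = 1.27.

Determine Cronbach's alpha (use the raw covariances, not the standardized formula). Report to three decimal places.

Σσ²ᵢ = 1.12² + 1.26² + 1.56² + 1.27² = 6.8885
Covariances σ_ij = r_ij · s_i · s_j:
  σ(Item 1,Item 2) = 0.63 × 1.12 × 1.26 = 0.8891
  σ(Item 1,Item 3) = 0.34 × 1.12 × 1.56 = 0.5940
  σ(Item 1,Item 4) = 0.61 × 1.12 × 1.27 = 0.8677
  σ(Item 2,Item 3) = 0.48 × 1.26 × 1.56 = 0.9435
  σ(Item 2,Item 4) = 0.35 × 1.26 × 1.27 = 0.5601
  σ(Item 3,Item 4) = 0.47 × 1.56 × 1.27 = 0.9312
σ²_T = Σσ²ᵢ + 2·Σσ_ij = 6.8885 + 2 × 4.7856 = 16.4597
α = (4/3)·(1 − 6.8885/16.4597) = 0.775

α = 0.775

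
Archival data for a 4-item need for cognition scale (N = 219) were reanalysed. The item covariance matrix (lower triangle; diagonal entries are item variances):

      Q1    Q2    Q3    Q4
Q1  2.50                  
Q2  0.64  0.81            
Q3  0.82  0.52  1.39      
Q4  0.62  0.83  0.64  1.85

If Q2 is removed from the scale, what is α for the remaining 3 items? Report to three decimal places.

Remaining items: Q1, Q3, Q4 (k = 3).
Σσ²ᵢ = 2.50 + 1.39 + 1.85 = 5.74
σ²_total = 5.74 + 2 × 2.08 = 9.90
α (item deleted) = (3/2)·(1 − 5.74/9.90) = 0.630

α = 0.630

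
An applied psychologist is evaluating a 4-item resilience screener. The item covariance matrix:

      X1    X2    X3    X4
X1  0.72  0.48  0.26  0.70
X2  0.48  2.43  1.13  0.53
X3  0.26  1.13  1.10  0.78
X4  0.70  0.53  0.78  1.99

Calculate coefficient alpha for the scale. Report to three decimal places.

α = 0.739

Σσ²ᵢ = 0.72 + 2.43 + 1.10 + 1.99 = 6.24
Σ_{i<j} σ_ij = 3.88
total variance = 6.24 + 2 × 3.88 = 14.00
α = (k/(k−1))·(1 − Σσ²ᵢ/total variance) = (4/3)·(1 − 6.24/14.00) = 0.739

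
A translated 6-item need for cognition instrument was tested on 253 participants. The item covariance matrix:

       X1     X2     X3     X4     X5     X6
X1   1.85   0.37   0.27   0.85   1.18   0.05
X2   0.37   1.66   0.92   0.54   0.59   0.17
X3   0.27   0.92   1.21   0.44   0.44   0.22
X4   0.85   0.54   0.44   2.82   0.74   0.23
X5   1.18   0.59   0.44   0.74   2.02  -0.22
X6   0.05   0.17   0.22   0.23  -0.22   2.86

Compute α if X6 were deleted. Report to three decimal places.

Remaining items: X1, X2, X3, X4, X5 (k = 5).
Σσ²ᵢ = 1.85 + 1.66 + 1.21 + 2.82 + 2.02 = 9.56
Var(T) = 9.56 + 2 × 6.34 = 22.24
α (item deleted) = (5/4)·(1 − 9.56/22.24) = 0.713

α = 0.713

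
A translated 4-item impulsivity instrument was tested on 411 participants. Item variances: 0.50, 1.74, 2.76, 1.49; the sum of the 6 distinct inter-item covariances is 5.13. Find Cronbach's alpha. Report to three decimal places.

Cronbach's alpha = 0.817

Σσ²ᵢ = 0.50 + 1.74 + 2.76 + 1.49 = 6.49
Sum of distinct covariances = 5.13
σ²_total = Σσ²ᵢ + 2·Σcov = 6.49 + 2 × 5.13 = 16.75
α = (4/3)·(1 − 6.49/16.75) = 0.817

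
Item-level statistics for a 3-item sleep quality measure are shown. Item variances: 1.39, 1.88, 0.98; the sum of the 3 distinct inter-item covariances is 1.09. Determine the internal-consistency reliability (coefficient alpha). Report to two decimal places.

ΣVar(i) = 1.39 + 1.88 + 0.98 = 4.25
Sum of distinct covariances = 1.09
Var(T) = ΣVar(i) + 2·Σcov = 4.25 + 2 × 1.09 = 6.43
α = (3/2)·(1 − 4.25/6.43) = 0.51

coefficient alpha = 0.51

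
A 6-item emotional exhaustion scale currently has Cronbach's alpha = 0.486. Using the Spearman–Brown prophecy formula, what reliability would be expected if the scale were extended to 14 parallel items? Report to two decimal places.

predicted reliability = 0.69

Length factor m = 14/6 = 2.3333
α' = m·α / (1 + (m−1)·α)
   = 14/6 × 0.486 / (1 + (14/6 − 1) × 0.486)
   = 1.1340 / 1.6480 = 0.69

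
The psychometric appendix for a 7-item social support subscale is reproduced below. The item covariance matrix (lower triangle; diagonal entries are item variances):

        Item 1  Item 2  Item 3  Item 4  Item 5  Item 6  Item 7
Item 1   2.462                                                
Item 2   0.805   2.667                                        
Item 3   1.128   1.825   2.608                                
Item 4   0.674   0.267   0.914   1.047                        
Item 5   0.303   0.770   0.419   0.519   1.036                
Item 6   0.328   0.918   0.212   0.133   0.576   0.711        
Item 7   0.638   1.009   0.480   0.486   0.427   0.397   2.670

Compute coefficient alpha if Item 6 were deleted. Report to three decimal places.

α = 0.757

Remaining items: Item 1, Item 2, Item 3, Item 4, Item 5, Item 7 (k = 6).
Σσᵢ² = 2.462 + 2.667 + 2.608 + 1.047 + 1.036 + 2.670 = 12.490
σ²_total = 12.490 + 2 × 10.664 = 33.818
α (item deleted) = (6/5)·(1 − 12.490/33.818) = 0.757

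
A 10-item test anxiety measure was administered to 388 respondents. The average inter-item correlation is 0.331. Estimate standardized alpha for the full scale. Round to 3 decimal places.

Standardized α = k·r̄ / (1 + (k−1)·r̄) = 10 × 0.331 / (1 + 9 × 0.331)
  = 3.3100 / 3.9790 = 0.832

α = 0.832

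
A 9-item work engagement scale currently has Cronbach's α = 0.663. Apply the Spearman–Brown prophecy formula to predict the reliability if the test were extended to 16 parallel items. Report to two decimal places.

Length factor m = 16/9 = 1.7778
α' = m·α / (1 + (m−1)·α)
   = 16/9 × 0.663 / (1 + (16/9 − 1) × 0.663)
   = 1.1787 / 1.5157 = 0.78

predicted reliability = 0.78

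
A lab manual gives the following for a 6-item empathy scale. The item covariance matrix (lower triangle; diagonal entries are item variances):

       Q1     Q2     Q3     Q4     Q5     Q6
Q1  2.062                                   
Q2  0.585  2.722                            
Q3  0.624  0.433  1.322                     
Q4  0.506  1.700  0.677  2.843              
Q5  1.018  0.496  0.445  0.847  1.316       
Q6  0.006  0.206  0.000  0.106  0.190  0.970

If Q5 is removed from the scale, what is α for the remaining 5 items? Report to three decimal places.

α = 0.618

Remaining items: Q1, Q2, Q3, Q4, Q6 (k = 5).
Σσᵢ² = 2.062 + 2.722 + 1.322 + 2.843 + 0.970 = 9.919
total variance = 9.919 + 2 × 4.843 = 19.605
α (item deleted) = (5/4)·(1 − 9.919/19.605) = 0.618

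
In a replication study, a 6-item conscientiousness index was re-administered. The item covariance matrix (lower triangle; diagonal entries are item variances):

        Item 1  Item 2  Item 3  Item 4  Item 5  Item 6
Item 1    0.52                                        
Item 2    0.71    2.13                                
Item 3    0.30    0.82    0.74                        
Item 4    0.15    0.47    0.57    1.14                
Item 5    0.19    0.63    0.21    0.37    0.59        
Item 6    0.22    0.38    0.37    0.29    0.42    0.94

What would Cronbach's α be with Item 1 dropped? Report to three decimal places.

Remaining items: Item 2, Item 3, Item 4, Item 5, Item 6 (k = 5).
Σσ²ᵢ = 2.13 + 0.74 + 1.14 + 0.59 + 0.94 = 5.54
total variance = 5.54 + 2 × 4.53 = 14.60
α (item deleted) = (5/4)·(1 − 5.54/14.60) = 0.776

α = 0.776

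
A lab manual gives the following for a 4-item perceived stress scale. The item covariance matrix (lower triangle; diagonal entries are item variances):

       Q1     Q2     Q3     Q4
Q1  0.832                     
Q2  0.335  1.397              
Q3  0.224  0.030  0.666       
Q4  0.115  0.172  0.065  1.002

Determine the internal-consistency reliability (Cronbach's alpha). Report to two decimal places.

Σσᵢ² = 0.832 + 1.397 + 0.666 + 1.002 = 3.897
Sum of the distinct covariances = 0.941
total variance = 3.897 + 2 × 0.941 = 5.779
α = (k/(k−1))·(1 − Σσᵢ²/total variance) = (4/3)·(1 − 3.897/5.779) = 0.43

Cronbach's alpha = 0.43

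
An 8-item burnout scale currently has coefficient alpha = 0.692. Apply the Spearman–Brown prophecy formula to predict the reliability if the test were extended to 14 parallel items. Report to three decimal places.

Length factor m = 14/8 = 1.7500
α' = m·α / (1 + (m−1)·α)
   = 14/8 × 0.692 / (1 + (14/8 − 1) × 0.692)
   = 1.2110 / 1.5190 = 0.797

predicted reliability = 0.797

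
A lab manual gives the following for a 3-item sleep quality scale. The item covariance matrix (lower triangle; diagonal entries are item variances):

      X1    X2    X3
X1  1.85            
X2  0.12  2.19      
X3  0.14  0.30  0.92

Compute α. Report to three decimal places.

ΣVar(i) = 1.85 + 2.19 + 0.92 = 4.96
Σ_{i<j} σ_ij = 0.56
Var(T) = 4.96 + 2 × 0.56 = 6.08
α = (k/(k−1))·(1 − ΣVar(i)/Var(T)) = (3/2)·(1 − 4.96/6.08) = 0.276

α = 0.276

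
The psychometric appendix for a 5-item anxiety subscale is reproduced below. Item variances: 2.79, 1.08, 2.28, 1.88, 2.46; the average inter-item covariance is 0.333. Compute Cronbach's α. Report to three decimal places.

Σσ²ᵢ = 2.79 + 1.08 + 2.28 + 1.88 + 2.46 = 10.49
Sum of the 10 distinct covariances = 10 × 0.333 = 3.330
Var(T) = Σσ²ᵢ + 2·Σcov = 10.49 + 2 × 3.330 = 17.150
α = (5/4)·(1 − 10.49/17.150) = 0.485

α = 0.485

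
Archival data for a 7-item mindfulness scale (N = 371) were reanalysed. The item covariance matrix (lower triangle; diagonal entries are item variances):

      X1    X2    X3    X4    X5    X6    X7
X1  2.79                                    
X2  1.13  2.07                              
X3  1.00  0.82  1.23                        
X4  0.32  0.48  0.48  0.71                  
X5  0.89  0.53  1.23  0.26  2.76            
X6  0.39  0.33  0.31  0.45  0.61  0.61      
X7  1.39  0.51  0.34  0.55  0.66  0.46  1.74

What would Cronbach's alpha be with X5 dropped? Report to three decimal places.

Cronbach's alpha = 0.794

Remaining items: X1, X2, X3, X4, X6, X7 (k = 6).
Σσ²ᵢ = 2.79 + 2.07 + 1.23 + 0.71 + 0.61 + 1.74 = 9.15
σ²_T = 9.15 + 2 × 8.96 = 27.07
α (item deleted) = (6/5)·(1 − 9.15/27.07) = 0.794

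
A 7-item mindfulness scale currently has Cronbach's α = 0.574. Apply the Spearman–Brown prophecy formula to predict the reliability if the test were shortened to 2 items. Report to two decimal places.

Length factor m = 2/7 = 0.2857
α' = m·α / (1 − (1−m)·α)
   = 2/7 × 0.574 / (1 − (1 − 2/7) × 0.574)
   = 0.1640 / 0.5900 = 0.28

predicted reliability = 0.28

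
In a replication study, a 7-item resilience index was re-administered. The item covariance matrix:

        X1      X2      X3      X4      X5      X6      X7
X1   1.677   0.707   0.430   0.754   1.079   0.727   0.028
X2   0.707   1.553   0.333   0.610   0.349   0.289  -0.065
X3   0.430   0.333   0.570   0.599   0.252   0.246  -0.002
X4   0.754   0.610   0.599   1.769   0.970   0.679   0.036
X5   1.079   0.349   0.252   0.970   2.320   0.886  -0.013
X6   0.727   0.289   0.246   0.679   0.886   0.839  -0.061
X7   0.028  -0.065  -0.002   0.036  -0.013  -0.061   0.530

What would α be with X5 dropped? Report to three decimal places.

α = 0.726

Remaining items: X1, X2, X3, X4, X6, X7 (k = 6).
ΣVar(i) = 1.677 + 1.553 + 0.570 + 1.769 + 0.839 + 0.530 = 6.938
Var(T) = 6.938 + 2 × 5.310 = 17.558
α (item deleted) = (6/5)·(1 − 6.938/17.558) = 0.726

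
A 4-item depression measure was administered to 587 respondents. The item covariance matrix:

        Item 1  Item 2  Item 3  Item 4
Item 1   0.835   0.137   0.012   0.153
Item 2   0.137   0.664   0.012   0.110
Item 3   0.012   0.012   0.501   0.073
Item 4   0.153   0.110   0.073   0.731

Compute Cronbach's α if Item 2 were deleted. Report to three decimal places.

α = 0.281

Remaining items: Item 1, Item 3, Item 4 (k = 3).
sum of item variances = 0.835 + 0.501 + 0.731 = 2.067
σ²_T = 2.067 + 2 × 0.238 = 2.543
α (item deleted) = (3/2)·(1 − 2.067/2.543) = 0.281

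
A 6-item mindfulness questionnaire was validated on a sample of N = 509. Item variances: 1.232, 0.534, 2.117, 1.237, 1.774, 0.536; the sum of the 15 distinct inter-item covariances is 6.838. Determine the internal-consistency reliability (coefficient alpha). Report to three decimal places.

α = 0.778

Σσ²ᵢ = 1.232 + 0.534 + 2.117 + 1.237 + 1.774 + 0.536 = 7.430
Sum of distinct covariances = 6.838
Var(T) = Σσ²ᵢ + 2·Σcov = 7.430 + 2 × 6.838 = 21.106
α = (6/5)·(1 − 7.430/21.106) = 0.778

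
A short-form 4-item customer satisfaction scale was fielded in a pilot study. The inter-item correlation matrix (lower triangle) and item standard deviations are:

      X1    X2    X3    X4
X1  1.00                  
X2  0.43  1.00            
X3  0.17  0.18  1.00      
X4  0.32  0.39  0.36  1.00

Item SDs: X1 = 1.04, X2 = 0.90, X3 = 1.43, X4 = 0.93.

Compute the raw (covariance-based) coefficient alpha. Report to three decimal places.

coefficient alpha = 0.606

Σσ²ᵢ = 1.04² + 0.90² + 1.43² + 0.93² = 4.8014
Covariances σ_ij = r_ij · s_i · s_j:
  σ(X1,X2) = 0.43 × 1.04 × 0.90 = 0.4025
  σ(X1,X3) = 0.17 × 1.04 × 1.43 = 0.2528
  σ(X1,X4) = 0.32 × 1.04 × 0.93 = 0.3095
  σ(X2,X3) = 0.18 × 0.90 × 1.43 = 0.2317
  σ(X2,X4) = 0.39 × 0.90 × 0.93 = 0.3264
  σ(X3,X4) = 0.36 × 1.43 × 0.93 = 0.4788
σ²_T = Σσ²ᵢ + 2·Σσ_ij = 4.8014 + 2 × 2.0017 = 8.8048
α = (4/3)·(1 − 4.8014/8.8048) = 0.606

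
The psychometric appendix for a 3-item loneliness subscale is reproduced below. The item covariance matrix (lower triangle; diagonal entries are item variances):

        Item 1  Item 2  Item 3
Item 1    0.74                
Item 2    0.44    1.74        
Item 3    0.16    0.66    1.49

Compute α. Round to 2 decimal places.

α = 0.58

Σσ²ᵢ = 0.74 + 1.74 + 1.49 = 3.97
Sum of the distinct covariances = 1.26
Var(T) = 3.97 + 2 × 1.26 = 6.49
α = (k/(k−1))·(1 − Σσ²ᵢ/Var(T)) = (3/2)·(1 − 3.97/6.49) = 0.58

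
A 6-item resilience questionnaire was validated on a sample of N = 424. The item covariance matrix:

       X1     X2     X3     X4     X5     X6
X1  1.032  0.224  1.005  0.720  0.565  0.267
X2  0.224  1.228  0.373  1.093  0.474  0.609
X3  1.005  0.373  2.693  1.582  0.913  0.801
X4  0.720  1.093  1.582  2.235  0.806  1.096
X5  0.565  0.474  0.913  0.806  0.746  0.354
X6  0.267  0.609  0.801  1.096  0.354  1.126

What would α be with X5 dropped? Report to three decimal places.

α = 0.814

Remaining items: X1, X2, X3, X4, X6 (k = 5).
ΣVar(i) = 1.032 + 1.228 + 2.693 + 2.235 + 1.126 = 8.314
σ²_T = 8.314 + 2 × 7.770 = 23.854
α (item deleted) = (5/4)·(1 − 8.314/23.854) = 0.814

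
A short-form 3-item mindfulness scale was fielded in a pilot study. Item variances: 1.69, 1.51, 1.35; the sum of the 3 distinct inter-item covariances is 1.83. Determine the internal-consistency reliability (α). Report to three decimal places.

Σσᵢ² = 1.69 + 1.51 + 1.35 = 4.55
Sum of distinct covariances = 1.83
σ²_T = Σσᵢ² + 2·Σcov = 4.55 + 2 × 1.83 = 8.21
α = (3/2)·(1 − 4.55/8.21) = 0.669

α = 0.669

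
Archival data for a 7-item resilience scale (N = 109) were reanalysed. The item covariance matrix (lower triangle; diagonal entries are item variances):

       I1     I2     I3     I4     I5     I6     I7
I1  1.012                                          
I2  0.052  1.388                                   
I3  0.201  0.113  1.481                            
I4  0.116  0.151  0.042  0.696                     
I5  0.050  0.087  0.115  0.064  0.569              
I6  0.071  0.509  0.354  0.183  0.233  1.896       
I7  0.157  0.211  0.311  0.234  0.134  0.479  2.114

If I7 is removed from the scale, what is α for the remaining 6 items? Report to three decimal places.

Remaining items: I1, I2, I3, I4, I5, I6 (k = 6).
Σσ²ᵢ = 1.012 + 1.388 + 1.481 + 0.696 + 0.569 + 1.896 = 7.042
total variance = 7.042 + 2 × 2.341 = 11.724
α (item deleted) = (6/5)·(1 − 7.042/11.724) = 0.479

α = 0.479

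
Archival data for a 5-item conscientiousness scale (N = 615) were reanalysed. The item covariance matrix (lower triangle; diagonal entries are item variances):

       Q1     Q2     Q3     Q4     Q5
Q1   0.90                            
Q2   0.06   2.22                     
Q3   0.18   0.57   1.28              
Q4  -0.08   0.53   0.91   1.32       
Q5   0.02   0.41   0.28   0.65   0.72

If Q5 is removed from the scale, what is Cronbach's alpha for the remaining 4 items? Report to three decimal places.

Remaining items: Q1, Q2, Q3, Q4 (k = 4).
sum of item variances = 0.90 + 2.22 + 1.28 + 1.32 = 5.72
total variance = 5.72 + 2 × 2.17 = 10.06
α (item deleted) = (4/3)·(1 − 5.72/10.06) = 0.575

Cronbach's alpha = 0.575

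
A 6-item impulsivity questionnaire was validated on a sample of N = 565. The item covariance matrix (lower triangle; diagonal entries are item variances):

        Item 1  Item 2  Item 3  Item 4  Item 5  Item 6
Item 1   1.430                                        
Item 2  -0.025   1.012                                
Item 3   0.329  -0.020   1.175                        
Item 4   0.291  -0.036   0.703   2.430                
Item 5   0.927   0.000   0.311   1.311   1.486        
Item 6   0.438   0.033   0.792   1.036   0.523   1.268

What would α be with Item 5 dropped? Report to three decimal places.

α = 0.615

Remaining items: Item 1, Item 2, Item 3, Item 4, Item 6 (k = 5).
sum of item variances = 1.430 + 1.012 + 1.175 + 2.430 + 1.268 = 7.315
total variance = 7.315 + 2 × 3.541 = 14.397
α (item deleted) = (5/4)·(1 − 7.315/14.397) = 0.615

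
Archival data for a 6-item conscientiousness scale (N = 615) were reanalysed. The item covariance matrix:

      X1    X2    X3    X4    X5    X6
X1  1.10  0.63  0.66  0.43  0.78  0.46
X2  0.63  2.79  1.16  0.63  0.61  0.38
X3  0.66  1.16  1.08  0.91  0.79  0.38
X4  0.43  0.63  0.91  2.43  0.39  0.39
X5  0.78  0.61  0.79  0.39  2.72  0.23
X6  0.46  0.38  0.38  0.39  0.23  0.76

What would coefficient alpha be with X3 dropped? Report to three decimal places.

α = 0.627

Remaining items: X1, X2, X4, X5, X6 (k = 5).
Σσ²ᵢ = 1.10 + 2.79 + 2.43 + 2.72 + 0.76 = 9.80
Var(T) = 9.80 + 2 × 4.93 = 19.66
α (item deleted) = (5/4)·(1 − 9.80/19.66) = 0.627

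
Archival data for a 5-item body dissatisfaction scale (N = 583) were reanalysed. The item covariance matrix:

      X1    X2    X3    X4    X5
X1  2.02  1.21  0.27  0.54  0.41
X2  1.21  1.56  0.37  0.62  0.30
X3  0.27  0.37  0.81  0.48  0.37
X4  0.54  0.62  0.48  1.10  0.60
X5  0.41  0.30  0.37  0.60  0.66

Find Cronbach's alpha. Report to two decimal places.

α = 0.78

Σσᵢ² = 2.02 + 1.56 + 0.81 + 1.10 + 0.66 = 6.15
Sum of off-diagonal covariances = 5.17
σ²_total = 6.15 + 2 × 5.17 = 16.49
α = (k/(k−1))·(1 − Σσᵢ²/σ²_total) = (5/4)·(1 − 6.15/16.49) = 0.78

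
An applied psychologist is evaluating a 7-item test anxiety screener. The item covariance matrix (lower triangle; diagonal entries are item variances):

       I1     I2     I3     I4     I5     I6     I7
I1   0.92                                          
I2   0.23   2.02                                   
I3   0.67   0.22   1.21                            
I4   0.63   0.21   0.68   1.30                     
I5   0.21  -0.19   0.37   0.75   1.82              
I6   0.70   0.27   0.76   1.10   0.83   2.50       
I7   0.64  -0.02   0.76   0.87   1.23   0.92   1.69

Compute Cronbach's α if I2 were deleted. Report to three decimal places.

α = 0.842

Remaining items: I1, I3, I4, I5, I6, I7 (k = 6).
Σσ²ᵢ = 0.92 + 1.21 + 1.30 + 1.82 + 2.50 + 1.69 = 9.44
σ²_total = 9.44 + 2 × 11.12 = 31.68
α (item deleted) = (6/5)·(1 − 9.44/31.68) = 0.842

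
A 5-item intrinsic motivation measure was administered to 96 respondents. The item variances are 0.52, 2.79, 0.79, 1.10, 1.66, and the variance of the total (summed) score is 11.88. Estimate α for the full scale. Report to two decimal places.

ΣVar(i) = 0.52 + 2.79 + 0.79 + 1.10 + 1.66 = 6.86
α = (k/(k−1))·(1 − ΣVar(i)/σ²_total) = (5/4)·(1 − 6.86/11.88) = 0.53

α = 0.53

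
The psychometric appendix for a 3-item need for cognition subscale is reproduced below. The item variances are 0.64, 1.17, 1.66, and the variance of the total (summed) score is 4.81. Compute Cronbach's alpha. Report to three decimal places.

α = 0.418

sum of item variances = 0.64 + 1.17 + 1.66 = 3.47
α = (k/(k−1))·(1 − sum of item variances/total variance) = (3/2)·(1 − 3.47/4.81) = 0.418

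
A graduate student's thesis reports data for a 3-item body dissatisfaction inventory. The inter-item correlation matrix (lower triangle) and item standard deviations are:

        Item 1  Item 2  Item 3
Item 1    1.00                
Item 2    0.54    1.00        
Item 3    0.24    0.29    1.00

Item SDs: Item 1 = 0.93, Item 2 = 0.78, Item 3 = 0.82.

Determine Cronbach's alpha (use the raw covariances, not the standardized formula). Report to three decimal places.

Σσ²ᵢ = 0.93² + 0.78² + 0.82² = 2.1457
Covariances σ_ij = r_ij · s_i · s_j:
  σ(Item 1,Item 2) = 0.54 × 0.93 × 0.78 = 0.3917
  σ(Item 1,Item 3) = 0.24 × 0.93 × 0.82 = 0.1830
  σ(Item 2,Item 3) = 0.29 × 0.78 × 0.82 = 0.1855
σ²_T = Σσ²ᵢ + 2·Σσ_ij = 2.1457 + 2 × 0.7602 = 3.6661
α = (3/2)·(1 − 2.1457/3.6661) = 0.622

α = 0.622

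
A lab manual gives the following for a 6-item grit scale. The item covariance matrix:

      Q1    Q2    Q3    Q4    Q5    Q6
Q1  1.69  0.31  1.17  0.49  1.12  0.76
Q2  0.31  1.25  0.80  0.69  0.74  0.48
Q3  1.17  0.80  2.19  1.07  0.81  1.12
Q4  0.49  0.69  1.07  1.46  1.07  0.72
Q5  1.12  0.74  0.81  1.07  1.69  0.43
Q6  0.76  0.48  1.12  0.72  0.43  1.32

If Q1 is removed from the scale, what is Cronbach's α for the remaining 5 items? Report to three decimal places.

Remaining items: Q2, Q3, Q4, Q5, Q6 (k = 5).
sum of item variances = 1.25 + 2.19 + 1.46 + 1.69 + 1.32 = 7.91
total variance = 7.91 + 2 × 7.93 = 23.77
α (item deleted) = (5/4)·(1 − 7.91/23.77) = 0.834

Cronbach's α = 0.834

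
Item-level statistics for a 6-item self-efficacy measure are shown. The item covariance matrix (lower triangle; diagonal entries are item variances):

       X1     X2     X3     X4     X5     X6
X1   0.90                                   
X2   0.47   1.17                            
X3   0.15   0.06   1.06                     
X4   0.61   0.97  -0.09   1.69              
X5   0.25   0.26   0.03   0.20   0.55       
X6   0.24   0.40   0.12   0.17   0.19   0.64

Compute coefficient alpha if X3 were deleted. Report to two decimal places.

Remaining items: X1, X2, X4, X5, X6 (k = 5).
Σσ²ᵢ = 0.90 + 1.17 + 1.69 + 0.55 + 0.64 = 4.95
total variance = 4.95 + 2 × 3.76 = 12.47
α (item deleted) = (5/4)·(1 − 4.95/12.47) = 0.75

coefficient alpha = 0.75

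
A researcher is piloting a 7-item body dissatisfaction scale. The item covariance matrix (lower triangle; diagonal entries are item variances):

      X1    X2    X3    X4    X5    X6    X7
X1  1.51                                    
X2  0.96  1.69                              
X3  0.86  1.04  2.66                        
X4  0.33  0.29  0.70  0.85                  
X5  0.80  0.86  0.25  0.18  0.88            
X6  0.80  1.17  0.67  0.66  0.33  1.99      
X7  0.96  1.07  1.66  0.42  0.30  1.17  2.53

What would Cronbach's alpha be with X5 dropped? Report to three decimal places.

Remaining items: X1, X2, X3, X4, X6, X7 (k = 6).
sum of item variances = 1.51 + 1.69 + 2.66 + 0.85 + 1.99 + 2.53 = 11.23
σ²_total = 11.23 + 2 × 12.76 = 36.75
α (item deleted) = (6/5)·(1 − 11.23/36.75) = 0.833

Cronbach's alpha = 0.833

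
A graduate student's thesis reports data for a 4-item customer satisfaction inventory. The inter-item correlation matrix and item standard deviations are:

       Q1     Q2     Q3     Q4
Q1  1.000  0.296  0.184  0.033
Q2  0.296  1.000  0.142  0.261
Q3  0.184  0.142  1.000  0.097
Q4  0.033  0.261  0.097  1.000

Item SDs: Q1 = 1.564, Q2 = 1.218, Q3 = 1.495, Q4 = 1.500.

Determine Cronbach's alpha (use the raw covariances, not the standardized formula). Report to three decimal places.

Σσ²ᵢ = 1.564² + 1.218² + 1.495² + 1.500² = 8.4146
Covariances σ_ij = r_ij · s_i · s_j:
  σ(Q1,Q2) = 0.296 × 1.564 × 1.218 = 0.5639
  σ(Q1,Q3) = 0.184 × 1.564 × 1.495 = 0.4302
  σ(Q1,Q4) = 0.033 × 1.564 × 1.500 = 0.0774
  σ(Q2,Q3) = 0.142 × 1.218 × 1.495 = 0.2586
  σ(Q2,Q4) = 0.261 × 1.218 × 1.500 = 0.4768
  σ(Q3,Q4) = 0.097 × 1.495 × 1.500 = 0.2175
σ²_T = Σσ²ᵢ + 2·Σσ_ij = 8.4146 + 2 × 2.0244 = 12.4634
α = (4/3)·(1 − 8.4146/12.4634) = 0.433

Cronbach's alpha = 0.433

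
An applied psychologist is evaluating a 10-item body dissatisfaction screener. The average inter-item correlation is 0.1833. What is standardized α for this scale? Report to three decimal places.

standardized α = 0.692

Standardized α = k·r̄ / (1 + (k−1)·r̄) = 10 × 0.1833 / (1 + 9 × 0.1833)
  = 1.8330 / 2.6497 = 0.692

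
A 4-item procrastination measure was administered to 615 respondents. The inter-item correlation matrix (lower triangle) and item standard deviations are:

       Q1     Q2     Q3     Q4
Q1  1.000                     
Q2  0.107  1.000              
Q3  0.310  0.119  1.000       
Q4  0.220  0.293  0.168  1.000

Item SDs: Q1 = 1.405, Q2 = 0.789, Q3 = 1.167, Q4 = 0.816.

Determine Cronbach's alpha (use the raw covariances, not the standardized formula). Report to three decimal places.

Σσ²ᵢ = 1.405² + 0.789² + 1.167² + 0.816² = 4.6243
Covariances σ_ij = r_ij · s_i · s_j:
  σ(Q1,Q2) = 0.107 × 1.405 × 0.789 = 0.1186
  σ(Q1,Q3) = 0.310 × 1.405 × 1.167 = 0.5083
  σ(Q1,Q4) = 0.220 × 1.405 × 0.816 = 0.2522
  σ(Q2,Q3) = 0.119 × 0.789 × 1.167 = 0.1096
  σ(Q2,Q4) = 0.293 × 0.789 × 0.816 = 0.1886
  σ(Q3,Q4) = 0.168 × 1.167 × 0.816 = 0.1600
σ²_T = Σσ²ᵢ + 2·Σσ_ij = 4.6243 + 2 × 1.3373 = 7.2989
α = (4/3)·(1 − 4.6243/7.2989) = 0.489

α = 0.489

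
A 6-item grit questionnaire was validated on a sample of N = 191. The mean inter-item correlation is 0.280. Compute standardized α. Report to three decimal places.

Standardized α = k·r̄ / (1 + (k−1)·r̄) = 6 × 0.280 / (1 + 5 × 0.280)
  = 1.6800 / 2.4000 = 0.700

standardized α = 0.700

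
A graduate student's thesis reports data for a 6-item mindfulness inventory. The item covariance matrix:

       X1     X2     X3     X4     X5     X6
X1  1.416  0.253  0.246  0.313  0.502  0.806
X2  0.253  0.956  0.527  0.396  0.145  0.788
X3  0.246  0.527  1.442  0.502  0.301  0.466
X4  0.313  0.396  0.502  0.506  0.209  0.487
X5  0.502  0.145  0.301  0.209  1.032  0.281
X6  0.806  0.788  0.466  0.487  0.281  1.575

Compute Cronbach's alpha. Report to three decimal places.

Σσ²ᵢ = 1.416 + 0.956 + 1.442 + 0.506 + 1.032 + 1.575 = 6.927
Σ_{i<j} σ_ij = 6.222
Var(T) = 6.927 + 2 × 6.222 = 19.371
α = (k/(k−1))·(1 − Σσ²ᵢ/Var(T)) = (6/5)·(1 − 6.927/19.371) = 0.771

α = 0.771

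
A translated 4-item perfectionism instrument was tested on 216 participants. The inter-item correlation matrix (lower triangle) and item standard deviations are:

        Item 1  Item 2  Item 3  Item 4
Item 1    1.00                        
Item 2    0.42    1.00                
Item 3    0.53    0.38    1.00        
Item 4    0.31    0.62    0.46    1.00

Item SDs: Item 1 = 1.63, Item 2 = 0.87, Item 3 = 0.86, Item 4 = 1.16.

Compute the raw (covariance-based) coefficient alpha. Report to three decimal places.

α = 0.727

Σσ²ᵢ = 1.63² + 0.87² + 0.86² + 1.16² = 5.4990
Covariances σ_ij = r_ij · s_i · s_j:
  σ(Item 1,Item 2) = 0.42 × 1.63 × 0.87 = 0.5956
  σ(Item 1,Item 3) = 0.53 × 1.63 × 0.86 = 0.7430
  σ(Item 1,Item 4) = 0.31 × 1.63 × 1.16 = 0.5861
  σ(Item 2,Item 3) = 0.38 × 0.87 × 0.86 = 0.2843
  σ(Item 2,Item 4) = 0.62 × 0.87 × 1.16 = 0.6257
  σ(Item 3,Item 4) = 0.46 × 0.86 × 1.16 = 0.4589
σ²_T = Σσ²ᵢ + 2·Σσ_ij = 5.4990 + 2 × 3.2936 = 12.0862
α = (4/3)·(1 − 5.4990/12.0862) = 0.727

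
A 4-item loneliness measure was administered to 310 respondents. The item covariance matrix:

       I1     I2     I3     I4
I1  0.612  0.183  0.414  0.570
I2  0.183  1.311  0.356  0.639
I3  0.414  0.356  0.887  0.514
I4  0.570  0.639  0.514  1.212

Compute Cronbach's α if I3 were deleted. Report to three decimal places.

α = 0.706

Remaining items: I1, I2, I4 (k = 3).
Σσᵢ² = 0.612 + 1.311 + 1.212 = 3.135
σ²_T = 3.135 + 2 × 1.392 = 5.919
α (item deleted) = (3/2)·(1 − 3.135/5.919) = 0.706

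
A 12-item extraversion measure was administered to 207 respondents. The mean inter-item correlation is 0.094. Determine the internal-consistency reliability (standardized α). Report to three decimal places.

Standardized α = k·r̄ / (1 + (k−1)·r̄) = 12 × 0.094 / (1 + 11 × 0.094)
  = 1.1280 / 2.0340 = 0.555

standardized α = 0.555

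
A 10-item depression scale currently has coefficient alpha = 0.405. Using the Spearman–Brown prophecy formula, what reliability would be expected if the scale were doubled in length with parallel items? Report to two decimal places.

predicted reliability = 0.58

Length factor m = 2
α' = m·α / (1 + (m−1)·α)
   = 2 × 0.405 / (1 + (2 − 1) × 0.405)
   = 0.8100 / 1.4050 = 0.58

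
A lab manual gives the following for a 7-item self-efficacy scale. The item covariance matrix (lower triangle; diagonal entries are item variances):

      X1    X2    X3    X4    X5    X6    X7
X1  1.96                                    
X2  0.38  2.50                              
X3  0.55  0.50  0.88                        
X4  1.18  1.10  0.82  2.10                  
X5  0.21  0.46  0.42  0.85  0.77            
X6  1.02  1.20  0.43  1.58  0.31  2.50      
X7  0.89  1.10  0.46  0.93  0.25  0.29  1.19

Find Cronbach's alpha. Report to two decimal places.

α = 0.83

ΣVar(i) = 1.96 + 2.50 + 0.88 + 2.10 + 0.77 + 2.50 + 1.19 = 11.90
Sum of the distinct covariances = 14.93
Var(T) = 11.90 + 2 × 14.93 = 41.76
α = (k/(k−1))·(1 − ΣVar(i)/Var(T)) = (7/6)·(1 − 11.90/41.76) = 0.83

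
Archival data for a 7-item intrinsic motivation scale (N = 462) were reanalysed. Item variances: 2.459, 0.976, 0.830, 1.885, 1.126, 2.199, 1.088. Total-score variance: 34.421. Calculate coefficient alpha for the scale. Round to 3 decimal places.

ΣVar(i) = 2.459 + 0.976 + 0.830 + 1.885 + 1.126 + 2.199 + 1.088 = 10.563
α = (k/(k−1))·(1 − ΣVar(i)/σ²_T) = (7/6)·(1 − 10.563/34.421) = 0.809

coefficient alpha = 0.809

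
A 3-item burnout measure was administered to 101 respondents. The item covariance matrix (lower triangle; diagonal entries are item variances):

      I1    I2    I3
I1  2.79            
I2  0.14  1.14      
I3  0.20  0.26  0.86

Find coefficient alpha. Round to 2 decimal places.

sum of item variances = 2.79 + 1.14 + 0.86 = 4.79
Σ_{i<j} σ_ij = 0.60
σ²_T = 4.79 + 2 × 0.60 = 5.99
α = (k/(k−1))·(1 − sum of item variances/σ²_T) = (3/2)·(1 − 4.79/5.99) = 0.30

α = 0.30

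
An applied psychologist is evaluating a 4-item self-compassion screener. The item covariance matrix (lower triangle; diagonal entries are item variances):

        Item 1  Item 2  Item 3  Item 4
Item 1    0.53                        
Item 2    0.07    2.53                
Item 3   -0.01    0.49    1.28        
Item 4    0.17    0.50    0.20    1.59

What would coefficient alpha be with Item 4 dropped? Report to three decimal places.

Remaining items: Item 1, Item 2, Item 3 (k = 3).
Σσ²ᵢ = 0.53 + 2.53 + 1.28 = 4.34
σ²_total = 4.34 + 2 × 0.55 = 5.44
α (item deleted) = (3/2)·(1 − 4.34/5.44) = 0.303

α = 0.303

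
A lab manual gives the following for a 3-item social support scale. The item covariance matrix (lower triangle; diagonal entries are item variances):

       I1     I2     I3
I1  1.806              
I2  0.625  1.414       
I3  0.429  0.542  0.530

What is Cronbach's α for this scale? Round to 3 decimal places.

ΣVar(i) = 1.806 + 1.414 + 0.530 = 3.750
Sum of the distinct covariances = 1.596
σ²_total = 3.750 + 2 × 1.596 = 6.942
α = (k/(k−1))·(1 − ΣVar(i)/σ²_total) = (3/2)·(1 − 3.750/6.942) = 0.690

α = 0.690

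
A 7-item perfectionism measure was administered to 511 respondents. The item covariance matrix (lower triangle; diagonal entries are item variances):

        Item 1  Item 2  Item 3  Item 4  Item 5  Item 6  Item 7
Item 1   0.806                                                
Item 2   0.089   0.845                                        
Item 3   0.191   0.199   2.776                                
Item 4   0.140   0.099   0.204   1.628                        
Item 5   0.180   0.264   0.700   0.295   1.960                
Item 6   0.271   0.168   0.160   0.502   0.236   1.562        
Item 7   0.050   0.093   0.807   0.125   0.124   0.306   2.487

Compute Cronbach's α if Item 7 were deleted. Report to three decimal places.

Remaining items: Item 1, Item 2, Item 3, Item 4, Item 5, Item 6 (k = 6).
Σσ²ᵢ = 0.806 + 0.845 + 2.776 + 1.628 + 1.960 + 1.562 = 9.577
σ²_total = 9.577 + 2 × 3.698 = 16.973
α (item deleted) = (6/5)·(1 − 9.577/16.973) = 0.523

Cronbach's α = 0.523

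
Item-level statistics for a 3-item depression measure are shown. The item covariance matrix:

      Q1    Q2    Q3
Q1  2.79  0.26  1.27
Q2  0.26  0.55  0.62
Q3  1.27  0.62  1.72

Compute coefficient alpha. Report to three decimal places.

ΣVar(i) = 2.79 + 0.55 + 1.72 = 5.06
Σ_{i<j} σ_ij = 2.15
Var(T) = 5.06 + 2 × 2.15 = 9.36
α = (k/(k−1))·(1 − ΣVar(i)/Var(T)) = (3/2)·(1 − 5.06/9.36) = 0.689

coefficient alpha = 0.689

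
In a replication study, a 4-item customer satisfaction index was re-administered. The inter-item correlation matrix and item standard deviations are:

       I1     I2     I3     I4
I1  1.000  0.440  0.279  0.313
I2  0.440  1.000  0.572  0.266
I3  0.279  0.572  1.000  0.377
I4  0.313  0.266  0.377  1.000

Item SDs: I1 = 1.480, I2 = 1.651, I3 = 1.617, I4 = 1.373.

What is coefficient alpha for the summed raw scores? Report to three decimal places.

coefficient alpha = 0.709

Σσ²ᵢ = 1.480² + 1.651² + 1.617² + 1.373² = 9.4160
Covariances σ_ij = r_ij · s_i · s_j:
  σ(I1,I2) = 0.440 × 1.480 × 1.651 = 1.0751
  σ(I1,I3) = 0.279 × 1.480 × 1.617 = 0.6677
  σ(I1,I4) = 0.313 × 1.480 × 1.373 = 0.6360
  σ(I2,I3) = 0.572 × 1.651 × 1.617 = 1.5270
  σ(I2,I4) = 0.266 × 1.651 × 1.373 = 0.6030
  σ(I3,I4) = 0.377 × 1.617 × 1.373 = 0.8370
σ²_T = Σσ²ᵢ + 2·Σσ_ij = 9.4160 + 2 × 5.3458 = 20.1076
α = (4/3)·(1 − 9.4160/20.1076) = 0.709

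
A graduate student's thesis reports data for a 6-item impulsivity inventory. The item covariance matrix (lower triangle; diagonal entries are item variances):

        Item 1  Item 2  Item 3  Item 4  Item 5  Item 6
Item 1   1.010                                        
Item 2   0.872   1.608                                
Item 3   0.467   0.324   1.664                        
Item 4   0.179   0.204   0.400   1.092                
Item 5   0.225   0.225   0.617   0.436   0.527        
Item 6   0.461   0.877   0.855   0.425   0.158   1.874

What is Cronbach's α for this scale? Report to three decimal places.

Cronbach's α = 0.760

ΣVar(i) = 1.010 + 1.608 + 1.664 + 1.092 + 0.527 + 1.874 = 7.775
Σ_{i<j} σ_ij = 6.725
σ²_T = 7.775 + 2 × 6.725 = 21.225
α = (k/(k−1))·(1 − ΣVar(i)/σ²_T) = (6/5)·(1 − 7.775/21.225) = 0.760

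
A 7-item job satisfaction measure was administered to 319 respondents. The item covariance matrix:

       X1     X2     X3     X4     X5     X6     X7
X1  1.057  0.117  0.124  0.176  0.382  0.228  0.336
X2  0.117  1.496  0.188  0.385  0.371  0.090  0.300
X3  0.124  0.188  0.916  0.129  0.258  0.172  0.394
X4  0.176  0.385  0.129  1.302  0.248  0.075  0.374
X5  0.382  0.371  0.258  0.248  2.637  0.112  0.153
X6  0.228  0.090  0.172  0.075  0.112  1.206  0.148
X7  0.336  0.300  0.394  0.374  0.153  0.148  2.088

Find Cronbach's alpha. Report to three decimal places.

α = 0.549

Σσ²ᵢ = 1.057 + 1.496 + 0.916 + 1.302 + 2.637 + 1.206 + 2.088 = 10.702
Sum of off-diagonal covariances = 4.760
Var(T) = 10.702 + 2 × 4.760 = 20.222
α = (k/(k−1))·(1 − Σσ²ᵢ/Var(T)) = (7/6)·(1 − 10.702/20.222) = 0.549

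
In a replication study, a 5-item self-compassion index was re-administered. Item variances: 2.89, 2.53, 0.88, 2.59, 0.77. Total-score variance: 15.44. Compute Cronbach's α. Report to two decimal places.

Cronbach's α = 0.47

sum of item variances = 2.89 + 2.53 + 0.88 + 2.59 + 0.77 = 9.66
α = (k/(k−1))·(1 − sum of item variances/σ²_T) = (5/4)·(1 − 9.66/15.44) = 0.47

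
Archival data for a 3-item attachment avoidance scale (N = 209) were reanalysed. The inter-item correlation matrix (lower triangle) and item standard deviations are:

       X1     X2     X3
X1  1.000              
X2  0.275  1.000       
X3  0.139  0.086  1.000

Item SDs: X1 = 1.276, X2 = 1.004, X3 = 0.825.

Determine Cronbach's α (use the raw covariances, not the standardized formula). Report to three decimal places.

Σσ²ᵢ = 1.276² + 1.004² + 0.825² = 3.3168
Covariances σ_ij = r_ij · s_i · s_j:
  σ(X1,X2) = 0.275 × 1.276 × 1.004 = 0.3523
  σ(X1,X3) = 0.139 × 1.276 × 0.825 = 0.1463
  σ(X2,X3) = 0.086 × 1.004 × 0.825 = 0.0712
σ²_T = Σσ²ᵢ + 2·Σσ_ij = 3.3168 + 2 × 0.5698 = 4.4564
α = (3/2)·(1 − 3.3168/4.4564) = 0.384

Cronbach's α = 0.384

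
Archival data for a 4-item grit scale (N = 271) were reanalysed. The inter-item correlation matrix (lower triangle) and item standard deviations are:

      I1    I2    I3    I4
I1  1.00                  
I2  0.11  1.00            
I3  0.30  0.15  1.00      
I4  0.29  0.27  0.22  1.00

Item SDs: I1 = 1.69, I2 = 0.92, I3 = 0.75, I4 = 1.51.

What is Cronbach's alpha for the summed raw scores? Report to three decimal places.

α = 0.509

Σσ²ᵢ = 1.69² + 0.92² + 0.75² + 1.51² = 6.5451
Covariances σ_ij = r_ij · s_i · s_j:
  σ(I1,I2) = 0.11 × 1.69 × 0.92 = 0.1710
  σ(I1,I3) = 0.30 × 1.69 × 0.75 = 0.3802
  σ(I1,I4) = 0.29 × 1.69 × 1.51 = 0.7401
  σ(I2,I3) = 0.15 × 0.92 × 0.75 = 0.1035
  σ(I2,I4) = 0.27 × 0.92 × 1.51 = 0.3751
  σ(I3,I4) = 0.22 × 0.75 × 1.51 = 0.2492
σ²_T = Σσ²ᵢ + 2·Σσ_ij = 6.5451 + 2 × 2.0191 = 10.5833
α = (4/3)·(1 − 6.5451/10.5833) = 0.509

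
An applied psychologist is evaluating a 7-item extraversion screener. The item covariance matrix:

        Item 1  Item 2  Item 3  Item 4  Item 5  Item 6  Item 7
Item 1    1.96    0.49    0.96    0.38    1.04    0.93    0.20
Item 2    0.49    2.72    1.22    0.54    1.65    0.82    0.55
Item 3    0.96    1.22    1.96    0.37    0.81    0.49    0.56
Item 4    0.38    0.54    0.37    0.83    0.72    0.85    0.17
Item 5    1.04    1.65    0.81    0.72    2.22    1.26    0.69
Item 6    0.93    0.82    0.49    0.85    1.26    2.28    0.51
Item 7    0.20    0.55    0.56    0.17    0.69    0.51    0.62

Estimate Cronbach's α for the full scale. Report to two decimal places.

sum of item variances = 1.96 + 2.72 + 1.96 + 0.83 + 2.22 + 2.28 + 0.62 = 12.59
Sum of off-diagonal covariances = 15.21
total variance = 12.59 + 2 × 15.21 = 43.01
α = (k/(k−1))·(1 − sum of item variances/total variance) = (7/6)·(1 − 12.59/43.01) = 0.83

α = 0.83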